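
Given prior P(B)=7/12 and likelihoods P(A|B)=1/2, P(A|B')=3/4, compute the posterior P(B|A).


P(A) = P(A|B)P(B) + P(A|B')P(B') = 1/2*7/12 + 3/4*5/12 = 29/48
P(B|A) = P(A|B)P(B)/P(A) = (7/24)/(29/48) = 14/29

14/29


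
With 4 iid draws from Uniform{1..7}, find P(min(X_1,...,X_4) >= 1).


P(min >= 1) = P(all X_i >= 1) = (P(X_1 >= 1))^4
= (7/7)^4 = 1^4 = 1

1


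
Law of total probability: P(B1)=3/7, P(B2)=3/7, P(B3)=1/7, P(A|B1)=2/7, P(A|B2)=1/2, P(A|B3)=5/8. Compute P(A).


P(A) = P(A|B1)P(B1) + P(A|B2)P(B2) + P(A|B3)P(B3)
= 2/7*3/7 + 1/2*3/7 + 5/8*1/7
= 6/49 + 3/14 + 5/56 = 167/392

167/392


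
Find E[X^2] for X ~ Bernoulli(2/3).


For Bernoulli: X in {0,1}
E[X^2] = 0^2*(1-2/3) + 1^2*2/3 = 2/3

2/3


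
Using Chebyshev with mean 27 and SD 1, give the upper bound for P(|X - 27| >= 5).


k = 5/1 = 5
Chebyshev: P(|X-mu| >= k*sigma) <= 1/k^2 = 1/5^2 = 1/25

1/25


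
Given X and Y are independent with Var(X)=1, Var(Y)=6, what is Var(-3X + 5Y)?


Independence => Cov(X,Y)=0
Var(-3X + 5Y) = (-3)^2*Var(X) + 5^2*Var(Y)
= 9*1 + 25*6 = 159

159


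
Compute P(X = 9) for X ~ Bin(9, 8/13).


P(X=9) = C(9,9) * p^9 * (1-p)^0
= 1 * 134217728/10604499373 * 1
= 134217728/10604499373

134217728/10604499373


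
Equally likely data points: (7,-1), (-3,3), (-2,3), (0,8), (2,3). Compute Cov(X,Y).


E[X]=4/5, E[Y]=16/5, E[XY]=-16/5
Cov(X,Y) = E[XY] - E[X]E[Y] = -16/5 - 4/5*16/5 = -144/25

-144/25


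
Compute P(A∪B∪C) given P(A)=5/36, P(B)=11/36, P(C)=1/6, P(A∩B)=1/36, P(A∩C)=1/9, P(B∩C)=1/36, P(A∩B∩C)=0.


P(A∪B∪C) = P(A)+P(B)+P(C) - P(AB)-P(AC)-P(BC) + P(ABC)
= 5/36+11/36+1/6 - 1/36-1/9-1/36 + 0
= 4/9

4/9


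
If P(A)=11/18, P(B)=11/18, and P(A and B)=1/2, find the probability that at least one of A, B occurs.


P(A∪B) = P(A) + P(B) - P(A∩B)
= 11/18 + 11/18 - 1/2 = 13/18

13/18


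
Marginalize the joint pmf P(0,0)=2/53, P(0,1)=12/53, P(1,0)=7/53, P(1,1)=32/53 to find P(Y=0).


P(Y=0) = P(0,0)+P(1,0) = 2/53 + 7/53 = 9/53

9/53


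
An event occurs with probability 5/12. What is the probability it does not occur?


P(A') = 1 - P(A) = 1 - 5/12 = 7/12

7/12


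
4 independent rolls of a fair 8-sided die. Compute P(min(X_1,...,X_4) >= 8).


P(min >= 8) = P(all X_i >= 8) = (P(X_1 >= 8))^4
= (1/8)^4 = 1/4096

1/4096


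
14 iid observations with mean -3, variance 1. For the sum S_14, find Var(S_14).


By independence, Var(S_n) = n*Var(X_1) = 14*1 = 14

14


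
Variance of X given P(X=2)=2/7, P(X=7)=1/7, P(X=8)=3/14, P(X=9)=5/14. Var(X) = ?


E[X] = 13/2, E[X^2] = 711/14
Var(X) = E[X^2] - (E[X])^2 = 711/14 - (13/2)^2 = 239/28

239/28


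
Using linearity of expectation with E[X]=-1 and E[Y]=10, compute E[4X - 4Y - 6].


E[4X - 4Y - 6] = 4*E[X] - 4*E[Y] - 6
= (4)*(-1) + (-4)*(10) + (-6)
= -4 - 40 - 6 = -50

-50


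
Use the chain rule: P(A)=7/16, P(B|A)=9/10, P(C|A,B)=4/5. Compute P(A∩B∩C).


P(A∩B∩C) = P(A) * P(B|A) * P(C|A∩B)
= 7/16 * 9/10 * 4/5
= 63/160 * 4/5 = 63/200

63/200


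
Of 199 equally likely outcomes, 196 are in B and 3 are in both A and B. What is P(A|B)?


P(A|B) = P(A∩B)/P(B) = (3/199)/(196/199) = 3/196

3/196


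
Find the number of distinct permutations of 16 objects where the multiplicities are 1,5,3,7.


16! = 20922789888000
Denominator: 1!=1 * 5!=120 * 3!=6 * 7!=5040
Coefficient = 20922789888000 / 3628800 = 5765760

5765760


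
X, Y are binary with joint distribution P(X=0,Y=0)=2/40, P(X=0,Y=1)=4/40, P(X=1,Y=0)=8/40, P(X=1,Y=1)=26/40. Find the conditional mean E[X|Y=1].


P(Y=1) = 30/40
E[X|Y=1] = (0*4 + 1*26)/30 = 26/30 = 13/15

13/15


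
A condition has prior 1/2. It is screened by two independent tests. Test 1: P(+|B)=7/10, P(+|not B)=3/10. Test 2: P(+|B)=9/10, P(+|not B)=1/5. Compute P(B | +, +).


After test 1: P(+) = 7/10*1/2 + 3/10*1/2 = 1/2
P(B|+) = (7/20)/(1/2) = 7/10
After test 2 (use post1 as new prior): P(+) = 9/10*7/10 + 1/5*3/10 = 69/100
P(B|+,+) = (63/100)/(69/100) = 21/23

21/23


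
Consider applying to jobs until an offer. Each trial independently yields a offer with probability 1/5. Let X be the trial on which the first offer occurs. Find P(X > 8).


P(X > 8) = P(first 8 trials all fail) = (1-p)^8 = (4/5)^8 = 65536/390625

65536/390625


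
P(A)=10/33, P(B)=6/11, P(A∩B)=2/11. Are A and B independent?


P(A)*P(B) = 10/33*6/11 = 20/121
P(A∩B) = 2/11 != 20/121, so not independent

No, A and B are not independent


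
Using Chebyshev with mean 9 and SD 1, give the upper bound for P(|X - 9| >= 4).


k = 4/1 = 4
Chebyshev: P(|X-mu| >= k*sigma) <= 1/k^2 = 1/4^2 = 1/16

1/16


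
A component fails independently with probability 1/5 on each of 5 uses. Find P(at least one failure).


P(at least one) = 1 - P(none)
P(none) = (1 - 1/5)^5 = (4/5)^5 = 1024/3125
P(at least one) = 1 - 1024/3125 = 2101/3125

2101/3125


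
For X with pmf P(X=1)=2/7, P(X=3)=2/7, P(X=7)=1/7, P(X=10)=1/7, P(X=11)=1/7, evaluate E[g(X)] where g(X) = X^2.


E[X^2] = sum(g(x)*P(x))
= 1*2/7 + 9*2/7 + 49*1/7 + 100*1/7 + 121*1/7
= 290/7

290/7


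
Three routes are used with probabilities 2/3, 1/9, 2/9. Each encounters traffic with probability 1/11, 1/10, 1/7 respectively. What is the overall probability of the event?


P(A) = P(A|B1)P(B1) + P(A|B2)P(B2) + P(A|B3)P(B3)
= 1/11*2/3 + 1/10*1/9 + 1/7*2/9
= 2/33 + 1/90 + 2/63 = 239/2310

239/2310


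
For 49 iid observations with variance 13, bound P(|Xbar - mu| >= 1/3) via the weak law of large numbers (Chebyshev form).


Var(Xbar) = Var(X)/n = 13/49
Chebyshev: P(|Xbar-mu| >= 1/3) <= Var(Xbar)/(1/3)^2 = (13/49)/(1/9) = 117/49
Bound exceeds 1, so trivial bound: 1

1


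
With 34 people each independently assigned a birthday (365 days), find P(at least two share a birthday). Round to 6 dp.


P(all different) = prod((365-i)/365 for i=0..33) = 0.204683
P(at least one match) = 1 - 0.204683 = 0.795317

0.795317


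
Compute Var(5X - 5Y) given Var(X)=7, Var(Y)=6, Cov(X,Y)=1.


Var(5X - 5Y) = 5^2*Var(X) + (-5)^2*Var(Y) + 2*5*(-5)*Cov(X,Y)
= 25*7 + 25*6 - 50*1
= 175 + 150 - 50 = 275

275


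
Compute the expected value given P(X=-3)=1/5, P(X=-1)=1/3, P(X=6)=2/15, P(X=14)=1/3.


E[X] = sum(x * P(x))
= -3*1/5 - 1*1/3 + 6*2/15 + 14*1/3
= 68/15

68/15


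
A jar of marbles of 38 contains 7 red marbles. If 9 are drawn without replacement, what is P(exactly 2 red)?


P(X=2) = C(7,2)*C(31,7) / C(38,9)
= 21*2629575 / 163011640
= 55221075/163011640 = 356265/1051688

356265/1051688


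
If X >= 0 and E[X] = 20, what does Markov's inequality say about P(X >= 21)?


Markov: P(X >= a) <= E[X]/a
P(X >= 21) <= 20/21

20/21


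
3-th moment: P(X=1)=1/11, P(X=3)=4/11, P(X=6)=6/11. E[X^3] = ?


E[X^3] = sum(x^3 * P(x))
= 1*1/11 + 27*4/11 + 216*6/11
= 1405/11

1405/11


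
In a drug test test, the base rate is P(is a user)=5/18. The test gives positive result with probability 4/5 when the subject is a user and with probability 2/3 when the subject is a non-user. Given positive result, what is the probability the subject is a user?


P(A) = P(A|B)P(B) + P(A|B')P(B') = 4/5*5/18 + 2/3*13/18 = 19/27
P(B|A) = P(A|B)P(B)/P(A) = (2/9)/(19/27) = 6/19

6/19


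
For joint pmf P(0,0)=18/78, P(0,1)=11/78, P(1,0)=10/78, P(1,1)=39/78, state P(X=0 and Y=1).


Read from table: P(X=0, Y=1) = 11/78

11/78


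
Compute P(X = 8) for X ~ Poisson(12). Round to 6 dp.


P(X=8) = e^(-12) * 12^8 / 8!
≈ 0.000006144212353 * 429981696 / 40320
≈ 0.065523

0.065523


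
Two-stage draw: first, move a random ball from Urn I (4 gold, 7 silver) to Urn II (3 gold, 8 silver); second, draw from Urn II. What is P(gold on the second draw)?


P(transfer gold) = 4/11; P(transfer silver) = 7/11
If gold transferred: Urn II has 4 gold of 12, so P(gold|gold moved) = 1/3
If silver transferred: Urn II has 3 gold of 12, so P(gold|silver moved) = 1/4
By total probability: P(gold) = 4/11*1/3 + 7/11*1/4 = 37/132

37/132


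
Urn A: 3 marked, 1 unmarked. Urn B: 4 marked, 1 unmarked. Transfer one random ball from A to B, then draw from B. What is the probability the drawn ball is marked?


P(transfer marked) = 3/4; P(transfer unmarked) = 1/4
If marked transferred: Urn II has 5 marked of 6, so P(marked|marked moved) = 5/6
If unmarked transferred: Urn II has 4 marked of 6, so P(marked|unmarked moved) = 2/3
By total probability: P(marked) = 3/4*5/6 + 1/4*2/3 = 19/24

19/24


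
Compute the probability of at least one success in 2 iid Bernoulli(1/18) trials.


P(at least one) = 1 - P(none)
P(none) = (1 - 1/18)^2 = (17/18)^2 = 289/324
P(at least one) = 1 - 289/324 = 35/324

35/324


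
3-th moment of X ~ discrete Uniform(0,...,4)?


E[X^3] = (1/5) * sum(x^3 for x=0..4)
= 100/5 = 20

20


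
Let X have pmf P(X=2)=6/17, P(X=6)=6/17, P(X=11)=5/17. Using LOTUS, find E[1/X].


E[1/X] = sum(g(x)*P(x))
= 1/2*6/17 + 1/6*6/17 + 1/11*5/17
= 49/187

49/187


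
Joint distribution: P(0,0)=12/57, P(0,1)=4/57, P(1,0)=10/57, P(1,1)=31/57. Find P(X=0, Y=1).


Read from table: P(X=0, Y=1) = 4/57

4/57


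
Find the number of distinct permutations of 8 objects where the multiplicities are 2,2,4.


8! = 40320
Denominator: 2!=2 * 2!=2 * 4!=24
Coefficient = 40320 / 96 = 420

420


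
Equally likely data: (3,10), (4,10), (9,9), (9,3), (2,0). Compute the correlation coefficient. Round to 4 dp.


Cov(X,Y) = 1.0400, Var(X) = 9.0400, Var(Y) = 17.0400
rho = Cov/(sqrt(VarX)*sqrt(VarY)) = 0.0838

0.0838


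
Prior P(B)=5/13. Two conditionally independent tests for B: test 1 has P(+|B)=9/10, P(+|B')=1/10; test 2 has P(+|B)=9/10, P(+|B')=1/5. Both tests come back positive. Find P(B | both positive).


After test 1: P(+) = 9/10*5/13 + 1/10*8/13 = 53/130
P(B|+) = (9/26)/(53/130) = 45/53
After test 2 (use post1 as new prior): P(+) = 9/10*45/53 + 1/5*8/53 = 421/530
P(B|+,+) = (81/106)/(421/530) = 405/421

405/421


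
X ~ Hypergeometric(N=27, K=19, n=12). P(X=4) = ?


P(X=4) = C(19,4)*C(8,8) / C(27,12)
= 3876*1 / 17383860
= 3876/17383860 = 1/4485

1/4485


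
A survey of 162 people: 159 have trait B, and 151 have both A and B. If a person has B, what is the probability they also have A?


P(A|B) = P(A∩B)/P(B) = (151/162)/(159/162) = 151/159

151/159


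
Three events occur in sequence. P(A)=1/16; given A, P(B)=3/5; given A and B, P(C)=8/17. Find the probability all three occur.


P(A∩B∩C) = P(A) * P(B|A) * P(C|A∩B)
= 1/16 * 3/5 * 8/17
= 3/80 * 8/17 = 3/170

3/170


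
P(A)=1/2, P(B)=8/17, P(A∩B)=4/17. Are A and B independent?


P(A)*P(B) = 1/2*8/17 = 4/17
P(A∩B) = 4/17, which equals P(A)P(B), so independent

Yes, A and B are independent


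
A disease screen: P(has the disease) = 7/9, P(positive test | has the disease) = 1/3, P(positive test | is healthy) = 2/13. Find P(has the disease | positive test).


P(A) = P(A|B)P(B) + P(A|B')P(B') = 1/3*7/9 + 2/13*2/9 = 103/351
P(B|A) = P(A|B)P(B)/P(A) = (7/27)/(103/351) = 91/103

91/103


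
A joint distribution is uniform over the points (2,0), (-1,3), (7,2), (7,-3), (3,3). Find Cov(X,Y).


E[X]=18/5, E[Y]=1, E[XY]=-1/5
Cov(X,Y) = E[XY] - E[X]E[Y] = -1/5 - 18/5*1 = -19/5

-19/5


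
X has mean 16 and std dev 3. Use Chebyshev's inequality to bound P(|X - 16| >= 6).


k = 6/3 = 2
Chebyshev: P(|X-mu| >= k*sigma) <= 1/k^2 = 1/2^2 = 1/4

1/4


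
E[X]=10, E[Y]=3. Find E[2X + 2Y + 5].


E[2X + 2Y + 5] = 2*E[X] + 2*E[Y] + 5
= (2)*(10) + (2)*(3) + (5)
= 20 + 6 + 5 = 31

31


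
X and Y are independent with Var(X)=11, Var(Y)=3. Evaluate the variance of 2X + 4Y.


Independence => Cov(X,Y)=0
Var(2X + 4Y) = 2^2*Var(X) + 4^2*Var(Y)
= 4*11 + 16*3 = 92

92


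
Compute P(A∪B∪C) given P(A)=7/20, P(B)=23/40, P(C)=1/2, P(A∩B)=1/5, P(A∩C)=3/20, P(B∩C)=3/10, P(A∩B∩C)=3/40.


P(A∪B∪C) = P(A)+P(B)+P(C) - P(AB)-P(AC)-P(BC) + P(ABC)
= 7/20+23/40+1/2 - 1/5-3/20-3/10 + 3/40
= 17/20

17/20


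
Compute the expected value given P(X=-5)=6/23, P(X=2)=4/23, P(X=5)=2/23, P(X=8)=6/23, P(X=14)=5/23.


E[X] = sum(x * P(x))
= -5*6/23 + 2*4/23 + 5*2/23 + 8*6/23 + 14*5/23
= 106/23

106/23


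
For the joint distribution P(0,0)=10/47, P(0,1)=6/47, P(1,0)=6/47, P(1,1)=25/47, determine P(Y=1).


P(Y=1) = P(0,1)+P(1,1) = 6/47 + 25/47 = 31/47

31/47


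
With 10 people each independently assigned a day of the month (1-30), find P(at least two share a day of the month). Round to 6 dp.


P(all different) = prod((30-i)/30 for i=0..9) = 0.184639
P(at least one match) = 1 - 0.184639 = 0.815361

0.815361


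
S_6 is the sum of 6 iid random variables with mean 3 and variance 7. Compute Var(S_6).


By independence, Var(S_n) = n*Var(X_1) = 6*7 = 42

42


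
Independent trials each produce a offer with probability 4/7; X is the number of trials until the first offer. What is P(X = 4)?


P(X=4) = (1-p)^3 * p = (3/7)^3 * 4/7
= 27/343 * 4/7 = 108/2401

108/2401


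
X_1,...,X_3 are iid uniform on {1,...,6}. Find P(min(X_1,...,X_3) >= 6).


P(min >= 6) = P(all X_i >= 6) = (P(X_1 >= 6))^3
= (1/6)^3 = 1/216

1/216


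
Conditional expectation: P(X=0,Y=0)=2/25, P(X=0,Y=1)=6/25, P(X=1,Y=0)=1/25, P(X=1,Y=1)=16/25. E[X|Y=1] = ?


P(Y=1) = 22/25
E[X|Y=1] = (0*6 + 1*16)/22 = 16/22 = 8/11

8/11


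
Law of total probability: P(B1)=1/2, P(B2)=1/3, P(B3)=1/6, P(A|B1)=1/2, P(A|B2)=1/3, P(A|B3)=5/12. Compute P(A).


P(A) = P(A|B1)P(B1) + P(A|B2)P(B2) + P(A|B3)P(B3)
= 1/2*1/2 + 1/3*1/3 + 5/12*1/6
= 1/4 + 1/9 + 5/72 = 31/72

31/72


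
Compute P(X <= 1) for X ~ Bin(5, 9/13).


P(X<=1) = P(X=0) + P(X=1)
= 1024/371293 + 11520/371293
= 12544/371293

12544/371293


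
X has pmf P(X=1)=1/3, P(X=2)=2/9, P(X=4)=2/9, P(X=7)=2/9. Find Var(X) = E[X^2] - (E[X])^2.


E[X] = 29/9, E[X^2] = 47/3
Var(X) = E[X^2] - (E[X])^2 = 47/3 - (29/9)^2 = 428/81

428/81


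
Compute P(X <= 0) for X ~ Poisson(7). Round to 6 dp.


P(X<=0) = e^(-7)*7^0/0!
≈ 0.0009118820
≈ 0.000912

0.000912


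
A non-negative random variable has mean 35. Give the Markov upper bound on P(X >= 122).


Markov: P(X >= a) <= E[X]/a
P(X >= 122) <= 35/122

35/122


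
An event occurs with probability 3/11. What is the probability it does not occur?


P(A') = 1 - P(A) = 1 - 3/11 = 8/11

8/11


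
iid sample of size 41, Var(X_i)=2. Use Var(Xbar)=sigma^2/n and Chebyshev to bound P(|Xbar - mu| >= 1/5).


Var(Xbar) = Var(X)/n = 2/41
Chebyshev: P(|Xbar-mu| >= 1/5) <= Var(Xbar)/(1/5)^2 = (2/41)/(1/25) = 50/41
Bound exceeds 1, so trivial bound: 1

1


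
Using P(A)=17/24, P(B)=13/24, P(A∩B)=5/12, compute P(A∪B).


P(A∪B) = P(A) + P(B) - P(A∩B)
= 17/24 + 13/24 - 5/12 = 5/6

5/6


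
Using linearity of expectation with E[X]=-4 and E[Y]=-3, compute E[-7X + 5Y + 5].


E[-7X + 5Y + 5] = -7*E[X] + 5*E[Y] + 5
= (-7)*(-4) + (5)*(-3) + (5)
= 28 - 15 + 5 = 18

18


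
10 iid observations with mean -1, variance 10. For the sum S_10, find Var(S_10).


By independence, Var(S_n) = n*Var(X_1) = 10*10 = 100

100


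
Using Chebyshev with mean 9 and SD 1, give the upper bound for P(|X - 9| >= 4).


k = 4/1 = 4
Chebyshev: P(|X-mu| >= k*sigma) <= 1/k^2 = 1/4^2 = 1/16

1/16


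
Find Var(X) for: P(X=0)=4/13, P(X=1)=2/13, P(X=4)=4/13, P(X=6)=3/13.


E[X] = 36/13, E[X^2] = 174/13
Var(X) = E[X^2] - (E[X])^2 = 174/13 - (36/13)^2 = 966/169

966/169


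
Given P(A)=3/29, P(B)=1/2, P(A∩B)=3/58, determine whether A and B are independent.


P(A)*P(B) = 3/29*1/2 = 3/58
P(A∩B) = 3/58, which equals P(A)P(B), so independent

Yes, A and B are independent


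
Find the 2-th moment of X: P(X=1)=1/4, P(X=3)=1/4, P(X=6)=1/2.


E[X^2] = sum(x^2 * P(x))
= 1*1/4 + 9*1/4 + 36*1/2
= 41/2

41/2


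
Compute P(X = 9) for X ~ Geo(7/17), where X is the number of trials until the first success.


P(X=9) = (1-p)^8 * p = (10/17)^8 * 7/17
= 100000000/6975757441 * 7/17 = 700000000/118587876497

700000000/118587876497


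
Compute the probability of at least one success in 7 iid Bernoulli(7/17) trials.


P(at least one) = 1 - P(none)
P(none) = (1 - 7/17)^7 = (10/17)^7 = 10000000/410338673
P(at least one) = 1 - 10000000/410338673 = 400338673/410338673

400338673/410338673


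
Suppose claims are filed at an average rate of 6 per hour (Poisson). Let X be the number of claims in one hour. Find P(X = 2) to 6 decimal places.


P(X=2) = e^(-6) * 6^2 / 2!
≈ 0.002478752177 * 36 / 2
≈ 0.044618

0.044618


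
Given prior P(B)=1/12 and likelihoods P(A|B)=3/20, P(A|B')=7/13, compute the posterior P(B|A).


P(A) = P(A|B)P(B) + P(A|B')P(B') = 3/20*1/12 + 7/13*11/12 = 1579/3120
P(B|A) = P(A|B)P(B)/P(A) = (1/80)/(1579/3120) = 39/1579

39/1579


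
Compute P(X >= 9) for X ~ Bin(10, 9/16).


P(X>=9) = P(X=9) + P(X=10)
= 13559717115/549755813888 + 3486784401/1099511627776
= 30606218631/1099511627776

30606218631/1099511627776


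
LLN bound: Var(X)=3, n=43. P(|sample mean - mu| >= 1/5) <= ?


Var(Xbar) = Var(X)/n = 3/43
Chebyshev: P(|Xbar-mu| >= 1/5) <= Var(Xbar)/(1/5)^2 = (3/43)/(1/25) = 75/43
Bound exceeds 1, so trivial bound: 1

1


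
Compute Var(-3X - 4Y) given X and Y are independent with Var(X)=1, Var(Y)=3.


Independence => Cov(X,Y)=0
Var(-3X - 4Y) = (-3)^2*Var(X) + (-4)^2*Var(Y)
= 9*1 + 16*3 = 57

57


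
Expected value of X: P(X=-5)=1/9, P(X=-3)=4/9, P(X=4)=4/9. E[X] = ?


E[X] = sum(x * P(x))
= -5*1/9 - 3*4/9 + 4*4/9
= -1/9

-1/9


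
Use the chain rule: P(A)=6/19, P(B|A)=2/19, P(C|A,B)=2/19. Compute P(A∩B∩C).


P(A∩B∩C) = P(A) * P(B|A) * P(C|A∩B)
= 6/19 * 2/19 * 2/19
= 12/361 * 2/19 = 24/6859

24/6859


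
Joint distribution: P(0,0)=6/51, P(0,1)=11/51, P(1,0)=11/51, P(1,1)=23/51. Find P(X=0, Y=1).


Read from table: P(X=0, Y=1) = 11/51

11/51


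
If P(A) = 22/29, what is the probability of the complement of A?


P(A') = 1 - P(A) = 1 - 22/29 = 7/29

7/29


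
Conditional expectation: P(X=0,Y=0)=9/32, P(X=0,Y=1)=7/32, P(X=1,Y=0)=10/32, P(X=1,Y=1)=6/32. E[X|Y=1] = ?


P(Y=1) = 13/32
E[X|Y=1] = (0*7 + 1*6)/13 = 6/13

6/13


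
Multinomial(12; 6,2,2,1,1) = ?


12! = 479001600
Denominator: 6!=720 * 2!=2 * 2!=2 * 1!=1 * 1!=1
Coefficient = 479001600 / 2880 = 166320

166320


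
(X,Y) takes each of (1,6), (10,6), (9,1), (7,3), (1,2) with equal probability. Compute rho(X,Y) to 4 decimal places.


Cov(X,Y) = -0.5600, Var(X) = 15.0400, Var(Y) = 4.2400
rho = Cov/(sqrt(VarX)*sqrt(VarY)) = -0.0701

-0.0701


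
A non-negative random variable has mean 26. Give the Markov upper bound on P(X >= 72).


Markov: P(X >= a) <= E[X]/a
P(X >= 72) <= 26/72 = 13/36

13/36


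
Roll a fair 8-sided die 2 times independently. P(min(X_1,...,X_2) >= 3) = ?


P(min >= 3) = P(all X_i >= 3) = (P(X_1 >= 3))^2
= (6/8)^2 = (3/4)^2 = 9/16

9/16


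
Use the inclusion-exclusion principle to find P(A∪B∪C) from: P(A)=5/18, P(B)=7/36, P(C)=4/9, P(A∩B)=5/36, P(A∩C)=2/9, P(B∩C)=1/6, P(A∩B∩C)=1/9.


P(A∪B∪C) = P(A)+P(B)+P(C) - P(AB)-P(AC)-P(BC) + P(ABC)
= 5/18+7/36+4/9 - 5/36-2/9-1/6 + 1/9
= 1/2

1/2


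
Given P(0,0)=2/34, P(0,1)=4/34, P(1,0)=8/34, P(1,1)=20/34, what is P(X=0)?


P(X=0) = P(0,0)+P(0,1) = 2/34 + 4/34 = 6/34 = 3/17

3/17


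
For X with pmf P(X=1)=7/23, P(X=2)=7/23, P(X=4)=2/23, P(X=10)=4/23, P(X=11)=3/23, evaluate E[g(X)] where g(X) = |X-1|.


E[|X-1|] = sum(g(x)*P(x))
= 0*7/23 + 1*7/23 + 3*2/23 + 9*4/23 + 10*3/23
= 79/23

79/23


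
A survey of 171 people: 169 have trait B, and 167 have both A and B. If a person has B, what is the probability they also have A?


P(A|B) = P(A∩B)/P(B) = (167/171)/(169/171) = 167/169

167/169


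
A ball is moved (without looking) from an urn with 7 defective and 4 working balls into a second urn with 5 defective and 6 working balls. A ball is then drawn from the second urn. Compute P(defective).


P(transfer defective) = 7/11; P(transfer working) = 4/11
If defective transferred: Urn II has 6 defective of 12, so P(defective|defective moved) = 1/2
If working transferred: Urn II has 5 defective of 12, so P(defective|working moved) = 5/12
By total probability: P(defective) = 7/11*1/2 + 4/11*5/12 = 31/66

31/66


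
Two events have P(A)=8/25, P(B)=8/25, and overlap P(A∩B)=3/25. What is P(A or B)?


P(A∪B) = P(A) + P(B) - P(A∩B)
= 8/25 + 8/25 - 3/25 = 13/25

13/25


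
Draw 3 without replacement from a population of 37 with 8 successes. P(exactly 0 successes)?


P(X=0) = C(8,0)*C(29,3) / C(37,3)
= 1*3654 / 7770
= 3654/7770 = 87/185

87/185


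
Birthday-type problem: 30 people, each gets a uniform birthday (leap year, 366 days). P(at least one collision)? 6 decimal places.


P(all different) = prod((366-i)/366 for i=0..29) = 0.294697
P(at least one match) = 1 - 0.294697 = 0.705303

0.705303


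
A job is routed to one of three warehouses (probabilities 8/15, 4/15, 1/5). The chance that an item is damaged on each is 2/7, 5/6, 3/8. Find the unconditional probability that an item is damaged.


P(A) = P(A|B1)P(B1) + P(A|B2)P(B2) + P(A|B3)P(B3)
= 2/7*8/15 + 5/6*4/15 + 3/8*1/5
= 16/105 + 2/9 + 3/40 = 1133/2520

1133/2520


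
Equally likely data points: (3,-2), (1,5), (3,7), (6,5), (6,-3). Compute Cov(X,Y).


E[X]=19/5, E[Y]=12/5, E[XY]=32/5
Cov(X,Y) = E[XY] - E[X]E[Y] = 32/5 - 19/5*12/5 = -68/25

-68/25


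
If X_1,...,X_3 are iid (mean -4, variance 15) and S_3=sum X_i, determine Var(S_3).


By independence, Var(S_n) = n*Var(X_1) = 3*15 = 45

45


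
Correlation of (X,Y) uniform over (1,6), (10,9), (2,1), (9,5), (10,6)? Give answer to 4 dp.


Cov(X,Y) = 6.0400, Var(X) = 16.2400, Var(Y) = 6.6400
rho = Cov/(sqrt(VarX)*sqrt(VarY)) = 0.5816

0.5816


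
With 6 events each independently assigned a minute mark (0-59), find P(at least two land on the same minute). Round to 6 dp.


P(all different) = prod((60-i)/60 for i=0..5) = 0.772590
P(at least one match) = 1 - 0.772590 = 0.227410

0.227410


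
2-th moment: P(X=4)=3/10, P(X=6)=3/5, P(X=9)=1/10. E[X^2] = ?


E[X^2] = sum(x^2 * P(x))
= 16*3/10 + 36*3/5 + 81*1/10
= 69/2

69/2


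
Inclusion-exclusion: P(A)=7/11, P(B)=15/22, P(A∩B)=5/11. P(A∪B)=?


P(A∪B) = P(A) + P(B) - P(A∩B)
= 7/11 + 15/22 - 5/11 = 19/22

19/22


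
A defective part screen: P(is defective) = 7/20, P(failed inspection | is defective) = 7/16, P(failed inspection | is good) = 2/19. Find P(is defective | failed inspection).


P(A) = P(A|B)P(B) + P(A|B')P(B') = 7/16*7/20 + 2/19*13/20 = 1347/6080
P(B|A) = P(A|B)P(B)/P(A) = (49/320)/(1347/6080) = 931/1347

931/1347


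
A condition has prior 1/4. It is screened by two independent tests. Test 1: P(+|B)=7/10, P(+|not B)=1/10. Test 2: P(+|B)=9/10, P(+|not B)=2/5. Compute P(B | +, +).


After test 1: P(+) = 7/10*1/4 + 1/10*3/4 = 1/4
P(B|+) = (7/40)/(1/4) = 7/10
After test 2 (use post1 as new prior): P(+) = 9/10*7/10 + 2/5*3/10 = 3/4
P(B|+,+) = (63/100)/(3/4) = 21/25

21/25


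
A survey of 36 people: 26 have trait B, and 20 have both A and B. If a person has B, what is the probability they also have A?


P(A|B) = P(A∩B)/P(B) = (20/36)/(26/36) = 20/26 = 10/13

10/13


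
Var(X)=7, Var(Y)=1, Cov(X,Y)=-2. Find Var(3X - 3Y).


Var(3X - 3Y) = 3^2*Var(X) + (-3)^2*Var(Y) + 2*3*(-3)*Cov(X,Y)
= 9*7 + 9*1 - 18*(-2)
= 63 + 9 + 36 = 108

108


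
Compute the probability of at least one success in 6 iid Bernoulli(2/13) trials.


P(at least one) = 1 - P(none)
P(none) = (1 - 2/13)^6 = (11/13)^6 = 1771561/4826809
P(at least one) = 1 - 1771561/4826809 = 3055248/4826809

3055248/4826809


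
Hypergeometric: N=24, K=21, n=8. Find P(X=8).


P(X=8) = C(21,8)*C(3,0) / C(24,8)
= 203490*1 / 735471
= 203490/735471 = 70/253

70/253


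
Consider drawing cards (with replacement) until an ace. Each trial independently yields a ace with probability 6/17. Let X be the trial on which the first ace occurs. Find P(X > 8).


P(X > 8) = P(first 8 trials all fail) = (1-p)^8 = (11/17)^8 = 214358881/6975757441

214358881/6975757441


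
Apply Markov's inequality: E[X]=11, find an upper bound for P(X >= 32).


Markov: P(X >= a) <= E[X]/a
P(X >= 32) <= 11/32

11/32


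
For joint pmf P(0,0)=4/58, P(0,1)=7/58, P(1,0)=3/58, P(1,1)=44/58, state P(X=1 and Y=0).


Read from table: P(X=1, Y=0) = 3/58

3/58


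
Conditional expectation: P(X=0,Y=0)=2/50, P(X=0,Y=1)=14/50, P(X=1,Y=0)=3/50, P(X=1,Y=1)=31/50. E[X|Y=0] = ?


P(Y=0) = 5/50
E[X|Y=0] = (0*2 + 1*3)/5 = 3/5

3/5


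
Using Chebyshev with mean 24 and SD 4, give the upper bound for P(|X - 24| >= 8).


k = 8/4 = 2
Chebyshev: P(|X-mu| >= k*sigma) <= 1/k^2 = 1/2^2 = 1/4

1/4


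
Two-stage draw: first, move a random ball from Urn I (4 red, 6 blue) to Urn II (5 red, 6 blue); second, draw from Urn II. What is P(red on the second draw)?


P(transfer red) = 4/10 = 2/5; P(transfer blue) = 3/5
If red transferred: Urn II has 6 red of 12, so P(red|red moved) = 1/2
If blue transferred: Urn II has 5 red of 12, so P(red|blue moved) = 5/12
By total probability: P(red) = 2/5*1/2 + 3/5*5/12 = 9/20

9/20


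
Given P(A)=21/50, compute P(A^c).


P(A') = 1 - P(A) = 1 - 21/50 = 29/50

29/50


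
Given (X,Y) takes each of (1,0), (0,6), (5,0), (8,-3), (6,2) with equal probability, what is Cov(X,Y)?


E[X]=4, E[Y]=1, E[XY]=-12/5
Cov(X,Y) = E[XY] - E[X]E[Y] = -12/5 - 4*1 = -32/5

-32/5


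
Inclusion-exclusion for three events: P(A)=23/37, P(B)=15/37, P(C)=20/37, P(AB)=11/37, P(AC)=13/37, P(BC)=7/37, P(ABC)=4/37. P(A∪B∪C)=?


P(A∪B∪C) = P(A)+P(B)+P(C) - P(AB)-P(AC)-P(BC) + P(ABC)
= 23/37+15/37+20/37 - 11/37-13/37-7/37 + 4/37
= 31/37

31/37


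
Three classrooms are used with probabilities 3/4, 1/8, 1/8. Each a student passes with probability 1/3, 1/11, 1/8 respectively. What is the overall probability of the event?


P(A) = P(A|B1)P(B1) + P(A|B2)P(B2) + P(A|B3)P(B3)
= 1/3*3/4 + 1/11*1/8 + 1/8*1/8
= 1/4 + 1/88 + 1/64 = 195/704

195/704


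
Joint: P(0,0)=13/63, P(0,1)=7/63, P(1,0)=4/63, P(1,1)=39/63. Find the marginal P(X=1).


P(X=1) = P(1,0)+P(1,1) = 4/63 + 39/63 = 43/63

43/63


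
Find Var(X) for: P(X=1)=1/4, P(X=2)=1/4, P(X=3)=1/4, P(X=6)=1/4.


E[X] = 3, E[X^2] = 25/2
Var(X) = E[X^2] - (E[X])^2 = 25/2 - (3)^2 = 7/2

7/2


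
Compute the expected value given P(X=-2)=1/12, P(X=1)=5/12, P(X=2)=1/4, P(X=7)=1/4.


E[X] = sum(x * P(x))
= -2*1/12 + 1*5/12 + 2*1/4 + 7*1/4
= 5/2

5/2


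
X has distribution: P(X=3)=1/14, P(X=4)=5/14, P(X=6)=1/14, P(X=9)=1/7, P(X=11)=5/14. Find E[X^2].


E[X^2] = sum(g(x)*P(x))
= 9*1/14 + 16*5/14 + 36*1/14 + 81*1/7 + 121*5/14
= 446/7

446/7


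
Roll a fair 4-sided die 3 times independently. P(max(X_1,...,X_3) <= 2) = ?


P(max <= 2) = P(all X_i <= 2) = (P(X_1 <= 2))^3
= (2/4)^3 = (1/2)^3 = 1/8

1/8


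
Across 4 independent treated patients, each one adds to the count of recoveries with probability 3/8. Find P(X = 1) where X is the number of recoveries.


P(X=1) = C(4,1) * p^1 * (1-p)^3
= 4 * 3/8 * 125/512
= 375/1024

375/1024


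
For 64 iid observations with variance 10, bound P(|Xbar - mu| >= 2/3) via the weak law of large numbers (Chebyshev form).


Var(Xbar) = Var(X)/n = 10/64
Chebyshev: P(|Xbar-mu| >= 2/3) <= Var(Xbar)/(2/3)^2 = (5/32)/(4/9) = 45/128

45/128


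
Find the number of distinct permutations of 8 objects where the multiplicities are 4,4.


8! = 40320
Denominator: 4!=24 * 4!=24
Coefficient = 40320 / 576 = 70

70


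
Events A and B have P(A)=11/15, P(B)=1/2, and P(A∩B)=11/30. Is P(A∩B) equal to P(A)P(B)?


P(A)*P(B) = 11/15*1/2 = 11/30
P(A∩B) = 11/30, which equals P(A)P(B), so independent

Yes, A and B are independent


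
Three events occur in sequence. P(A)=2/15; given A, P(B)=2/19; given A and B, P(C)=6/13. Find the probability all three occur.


P(A∩B∩C) = P(A) * P(B|A) * P(C|A∩B)
= 2/15 * 2/19 * 6/13
= 4/285 * 6/13 = 8/1235

8/1235


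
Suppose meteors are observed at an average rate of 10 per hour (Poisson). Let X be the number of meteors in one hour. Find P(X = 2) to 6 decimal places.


P(X=2) = e^(-10) * 10^2 / 2!
≈ 0.00004539992976 * 100 / 2
≈ 0.002270

0.002270


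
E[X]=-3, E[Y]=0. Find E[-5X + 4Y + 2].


E[-5X + 4Y + 2] = -5*E[X] + 4*E[Y] + 2
= (-5)*(-3) + (4)*(0) + (2)
= 15 + 0 + 2 = 17

17


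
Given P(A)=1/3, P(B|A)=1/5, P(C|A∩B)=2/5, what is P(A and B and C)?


P(A∩B∩C) = P(A) * P(B|A) * P(C|A∩B)
= 1/3 * 1/5 * 2/5
= 1/15 * 2/5 = 2/75

2/75


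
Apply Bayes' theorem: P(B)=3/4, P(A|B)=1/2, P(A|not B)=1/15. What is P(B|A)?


P(A) = P(A|B)P(B) + P(A|B')P(B') = 1/2*3/4 + 1/15*1/4 = 47/120
P(B|A) = P(A|B)P(B)/P(A) = (3/8)/(47/120) = 45/47

45/47


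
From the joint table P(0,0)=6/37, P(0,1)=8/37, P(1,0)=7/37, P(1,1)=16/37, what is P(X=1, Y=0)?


Read from table: P(X=1, Y=0) = 7/37

7/37


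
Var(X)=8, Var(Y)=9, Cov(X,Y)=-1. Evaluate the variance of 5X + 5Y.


Var(5X + 5Y) = 5^2*Var(X) + 5^2*Var(Y) + 2*5*5*Cov(X,Y)
= 25*8 + 25*9 + 50*(-1)
= 200 + 225 - 50 = 375

375


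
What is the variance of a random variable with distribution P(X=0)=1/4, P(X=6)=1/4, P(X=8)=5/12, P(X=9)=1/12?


E[X] = 67/12, E[X^2] = 509/12
Var(X) = E[X^2] - (E[X])^2 = 509/12 - (67/12)^2 = 1619/144

1619/144


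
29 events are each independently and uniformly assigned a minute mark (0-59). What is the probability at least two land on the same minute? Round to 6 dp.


P(all different) = prod((60-i)/60 for i=0..28) = 0.000275
P(at least one match) = 1 - 0.000275 = 0.999725

0.999725


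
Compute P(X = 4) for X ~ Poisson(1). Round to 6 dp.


P(X=4) = e^(-1) * 1^4 / 4!
≈ 0.3678794412 * 1 / 24
≈ 0.015328

0.015328


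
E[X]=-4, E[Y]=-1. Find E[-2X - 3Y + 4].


E[-2X - 3Y + 4] = -2*E[X] - 3*E[Y] + 4
= (-2)*(-4) + (-3)*(-1) + (4)
= 8 + 3 + 4 = 15

15


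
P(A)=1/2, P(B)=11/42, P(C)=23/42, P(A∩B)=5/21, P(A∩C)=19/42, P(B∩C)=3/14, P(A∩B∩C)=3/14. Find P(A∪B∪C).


P(A∪B∪C) = P(A)+P(B)+P(C) - P(AB)-P(AC)-P(BC) + P(ABC)
= 1/2+11/42+23/42 - 5/21-19/42-3/14 + 3/14
= 13/21

13/21


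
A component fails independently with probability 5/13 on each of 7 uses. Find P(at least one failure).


P(at least one) = 1 - P(none)
P(none) = (1 - 5/13)^7 = (8/13)^7 = 2097152/62748517
P(at least one) = 1 - 2097152/62748517 = 60651365/62748517

60651365/62748517


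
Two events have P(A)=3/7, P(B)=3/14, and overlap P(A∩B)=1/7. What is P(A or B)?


P(A∪B) = P(A) + P(B) - P(A∩B)
= 3/7 + 3/14 - 1/7 = 1/2

1/2


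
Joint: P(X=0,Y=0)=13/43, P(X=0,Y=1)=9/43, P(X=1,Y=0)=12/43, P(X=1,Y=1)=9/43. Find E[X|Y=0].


P(Y=0) = 25/43
E[X|Y=0] = (0*13 + 1*12)/25 = 12/25

12/25


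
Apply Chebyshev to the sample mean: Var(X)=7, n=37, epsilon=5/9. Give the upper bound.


Var(Xbar) = Var(X)/n = 7/37
Chebyshev: P(|Xbar-mu| >= 5/9) <= Var(Xbar)/(5/9)^2 = (7/37)/(25/81) = 567/925

567/925


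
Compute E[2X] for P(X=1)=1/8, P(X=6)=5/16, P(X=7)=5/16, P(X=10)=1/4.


E[2X] = sum(g(x)*P(x))
= 2*1/8 + 12*5/16 + 14*5/16 + 20*1/4
= 107/8

107/8


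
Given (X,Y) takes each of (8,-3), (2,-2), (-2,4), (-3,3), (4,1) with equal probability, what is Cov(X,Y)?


E[X]=9/5, E[Y]=3/5, E[XY]=-41/5
Cov(X,Y) = E[XY] - E[X]E[Y] = -41/5 - 9/5*3/5 = -232/25

-232/25


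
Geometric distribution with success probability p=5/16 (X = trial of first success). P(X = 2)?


P(X=2) = (1-p)^1 * p = (11/16)^1 * 5/16
= 11/16 * 5/16 = 55/256

55/256


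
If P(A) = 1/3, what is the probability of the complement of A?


P(A') = 1 - P(A) = 1 - 1/3 = 2/3

2/3


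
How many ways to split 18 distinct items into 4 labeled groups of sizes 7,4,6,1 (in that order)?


18! = 6402373705728000
Denominator: 7!=5040 * 4!=24 * 6!=720 * 1!=1
Coefficient = 6402373705728000 / 87091200 = 73513440

73513440


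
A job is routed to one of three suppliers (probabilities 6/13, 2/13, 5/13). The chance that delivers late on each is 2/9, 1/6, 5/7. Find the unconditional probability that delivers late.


P(A) = P(A|B1)P(B1) + P(A|B2)P(B2) + P(A|B3)P(B3)
= 2/9*6/13 + 1/6*2/13 + 5/7*5/13
= 4/39 + 1/39 + 25/91 = 110/273

110/273


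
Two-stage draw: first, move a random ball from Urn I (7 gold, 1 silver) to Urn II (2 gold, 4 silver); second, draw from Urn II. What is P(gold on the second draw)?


P(transfer gold) = 7/8; P(transfer silver) = 1/8
If gold transferred: Urn II has 3 gold of 7, so P(gold|gold moved) = 3/7
If silver transferred: Urn II has 2 gold of 7, so P(gold|silver moved) = 2/7
By total probability: P(gold) = 7/8*3/7 + 1/8*2/7 = 23/56

23/56


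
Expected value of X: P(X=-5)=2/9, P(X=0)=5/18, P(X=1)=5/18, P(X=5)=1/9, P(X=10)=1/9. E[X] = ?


E[X] = sum(x * P(x))
= -5*2/9 + 0*5/18 + 1*5/18 + 5*1/9 + 10*1/9
= 5/6

5/6


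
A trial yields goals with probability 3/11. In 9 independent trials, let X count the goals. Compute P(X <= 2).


P(X<=2) = P(X=0) + P(X=1) + P(X=2)
= 134217728/2357947691 + 452984832/2357947691 + 679477248/2357947691
= 1266679808/2357947691

1266679808/2357947691


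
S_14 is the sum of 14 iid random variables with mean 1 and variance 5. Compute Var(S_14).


By independence, Var(S_n) = n*Var(X_1) = 14*5 = 70

70


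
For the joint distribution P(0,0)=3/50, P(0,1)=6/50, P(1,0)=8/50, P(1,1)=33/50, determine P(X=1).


P(X=1) = P(1,0)+P(1,1) = 8/50 + 33/50 = 41/50

41/50


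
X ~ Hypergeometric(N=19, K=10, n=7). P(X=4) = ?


P(X=4) = C(10,4)*C(9,3) / C(19,7)
= 210*84 / 50388
= 17640/50388 = 1470/4199

1470/4199


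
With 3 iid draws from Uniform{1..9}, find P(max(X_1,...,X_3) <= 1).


P(max <= 1) = P(all X_i <= 1) = (P(X_1 <= 1))^3
= (1/9)^3 = 1/729

1/729


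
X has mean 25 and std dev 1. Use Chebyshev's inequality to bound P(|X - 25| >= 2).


k = 2/1 = 2
Chebyshev: P(|X-mu| >= k*sigma) <= 1/k^2 = 1/2^2 = 1/4

1/4


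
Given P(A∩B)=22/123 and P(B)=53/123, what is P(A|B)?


P(A|B) = P(A∩B)/P(B) = (22/123)/(53/123) = 22/53

22/53


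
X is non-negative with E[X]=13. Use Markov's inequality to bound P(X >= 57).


Markov: P(X >= a) <= E[X]/a
P(X >= 57) <= 13/57

13/57


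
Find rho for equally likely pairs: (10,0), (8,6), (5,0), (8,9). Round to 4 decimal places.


Cov(X,Y) = 0.9375, Var(X) = 3.1875, Var(Y) = 15.1875
rho = Cov/(sqrt(VarX)*sqrt(VarY)) = 0.1347

0.1347


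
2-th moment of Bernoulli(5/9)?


For Bernoulli: X in {0,1}
E[X^2] = 0^2*(1-5/9) + 1^2*5/9 = 5/9

5/9


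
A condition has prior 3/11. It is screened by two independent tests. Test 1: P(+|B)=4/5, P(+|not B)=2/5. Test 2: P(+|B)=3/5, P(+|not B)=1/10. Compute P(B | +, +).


After test 1: P(+) = 4/5*3/11 + 2/5*8/11 = 28/55
P(B|+) = (12/55)/(28/55) = 3/7
After test 2 (use post1 as new prior): P(+) = 3/5*3/7 + 1/10*4/7 = 11/35
P(B|+,+) = (9/35)/(11/35) = 9/11

9/11


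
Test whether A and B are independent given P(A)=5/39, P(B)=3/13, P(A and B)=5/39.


P(A)*P(B) = 5/39*3/13 = 5/169
P(A∩B) = 5/39 != 5/169, so not independent

No, A and B are not independent


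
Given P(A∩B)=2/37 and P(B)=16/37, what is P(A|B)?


P(A|B) = P(A∩B)/P(B) = (4/74)/(32/74) = 4/32 = 1/8

1/8


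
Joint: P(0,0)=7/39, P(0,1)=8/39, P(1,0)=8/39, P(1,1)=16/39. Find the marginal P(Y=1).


P(Y=1) = P(0,1)+P(1,1) = 8/39 + 16/39 = 24/39 = 8/13

8/13


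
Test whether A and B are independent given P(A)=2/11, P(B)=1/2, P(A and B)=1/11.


P(A)*P(B) = 2/11*1/2 = 1/11
P(A∩B) = 1/11, which equals P(A)P(B), so independent

Yes, A and B are independent


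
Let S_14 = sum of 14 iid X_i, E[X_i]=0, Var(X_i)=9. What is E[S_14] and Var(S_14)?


E[S_n] = n*mu = 14*0 = 0
Var(S_n) = n*sigma^2 = 14*9 = 126

E[S_14]=0, Var(S_14)=126


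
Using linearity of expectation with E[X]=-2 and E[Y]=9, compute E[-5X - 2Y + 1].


E[-5X - 2Y + 1] = -5*E[X] - 2*E[Y] + 1
= (-5)*(-2) + (-2)*(9) + (1)
= 10 - 18 + 1 = -7

-7


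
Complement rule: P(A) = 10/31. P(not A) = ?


P(A') = 1 - P(A) = 1 - 10/31 = 21/31

21/31


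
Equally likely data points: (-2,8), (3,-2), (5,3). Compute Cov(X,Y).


E[X]=2, E[Y]=3, E[XY]=-7/3
Cov(X,Y) = E[XY] - E[X]E[Y] = -7/3 - 2*3 = -25/3

-25/3


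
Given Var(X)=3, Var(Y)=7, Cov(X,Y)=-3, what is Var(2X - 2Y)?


Var(2X - 2Y) = 2^2*Var(X) + (-2)^2*Var(Y) + 2*2*(-2)*Cov(X,Y)
= 4*3 + 4*7 - 8*(-3)
= 12 + 28 + 24 = 64

64


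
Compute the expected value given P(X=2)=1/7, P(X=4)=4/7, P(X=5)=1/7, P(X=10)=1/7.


E[X] = sum(x * P(x))
= 2*1/7 + 4*4/7 + 5*1/7 + 10*1/7
= 33/7

33/7


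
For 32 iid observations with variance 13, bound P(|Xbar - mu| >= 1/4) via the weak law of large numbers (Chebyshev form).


Var(Xbar) = Var(X)/n = 13/32
Chebyshev: P(|Xbar-mu| >= 1/4) <= Var(Xbar)/(1/4)^2 = (13/32)/(1/16) = 13/2
Bound exceeds 1, so trivial bound: 1

1


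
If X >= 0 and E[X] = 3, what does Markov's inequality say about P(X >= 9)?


Markov: P(X >= a) <= E[X]/a
P(X >= 9) <= 3/9 = 1/3

1/3


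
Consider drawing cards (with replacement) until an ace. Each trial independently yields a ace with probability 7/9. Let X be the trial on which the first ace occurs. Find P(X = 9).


P(X=9) = (1-p)^8 * p = (2/9)^8 * 7/9
= 256/43046721 * 7/9 = 1792/387420489

1792/387420489


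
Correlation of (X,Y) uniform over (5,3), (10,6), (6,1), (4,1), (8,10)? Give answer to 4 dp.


Cov(X,Y) = 5.2800, Var(X) = 4.6400, Var(Y) = 11.7600
rho = Cov/(sqrt(VarX)*sqrt(VarY)) = 0.7148

0.7148


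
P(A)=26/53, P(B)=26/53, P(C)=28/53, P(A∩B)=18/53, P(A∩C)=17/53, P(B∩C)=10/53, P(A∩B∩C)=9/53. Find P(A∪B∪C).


P(A∪B∪C) = P(A)+P(B)+P(C) - P(AB)-P(AC)-P(BC) + P(ABC)
= 26/53+26/53+28/53 - 18/53-17/53-10/53 + 9/53
= 44/53

44/53


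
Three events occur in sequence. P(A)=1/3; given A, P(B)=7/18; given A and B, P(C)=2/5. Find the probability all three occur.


P(A∩B∩C) = P(A) * P(B|A) * P(C|A∩B)
= 1/3 * 7/18 * 2/5
= 7/54 * 2/5 = 7/135

7/135


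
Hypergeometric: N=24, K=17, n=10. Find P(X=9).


P(X=9) = C(17,9)*C(7,1) / C(24,10)
= 24310*7 / 1961256
= 170170/1961256 = 455/5244

455/5244


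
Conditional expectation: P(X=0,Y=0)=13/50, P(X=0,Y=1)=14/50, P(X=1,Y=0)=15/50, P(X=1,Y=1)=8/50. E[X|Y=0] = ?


P(Y=0) = 28/50
E[X|Y=0] = (0*13 + 1*15)/28 = 15/28

15/28


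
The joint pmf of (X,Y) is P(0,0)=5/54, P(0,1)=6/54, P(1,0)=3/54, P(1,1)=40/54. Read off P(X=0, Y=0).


Read from table: P(X=0, Y=0) = 5/54

5/54


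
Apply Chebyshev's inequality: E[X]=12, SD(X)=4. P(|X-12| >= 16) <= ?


k = 16/4 = 4
Chebyshev: P(|X-mu| >= k*sigma) <= 1/k^2 = 1/4^2 = 1/16

1/16


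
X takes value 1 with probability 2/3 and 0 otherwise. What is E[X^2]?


For Bernoulli: X in {0,1}
E[X^2] = 0^2*(1-2/3) + 1^2*2/3 = 2/3

2/3


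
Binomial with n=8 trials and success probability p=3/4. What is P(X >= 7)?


P(X>=7) = P(X=7) + P(X=8)
= 2187/8192 + 6561/65536
= 24057/65536

24057/65536


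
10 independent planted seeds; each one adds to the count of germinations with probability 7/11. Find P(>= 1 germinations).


P(at least one) = 1 - P(none)
P(none) = (1 - 7/11)^10 = (4/11)^10 = 1048576/25937424601
P(at least one) = 1 - 1048576/25937424601 = 25936376025/25937424601

25936376025/25937424601


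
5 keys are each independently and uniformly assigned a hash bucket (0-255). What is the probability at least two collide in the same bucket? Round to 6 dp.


P(all different) = prod((256-i)/256 for i=0..4) = 0.961469
P(at least one match) = 1 - 0.961469 = 0.038531

0.038531


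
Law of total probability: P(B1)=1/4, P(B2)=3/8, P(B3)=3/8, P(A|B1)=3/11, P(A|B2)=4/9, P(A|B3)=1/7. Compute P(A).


P(A) = P(A|B1)P(B1) + P(A|B2)P(B2) + P(A|B3)P(B3)
= 3/11*1/4 + 4/9*3/8 + 1/7*3/8
= 3/44 + 1/6 + 3/56 = 533/1848

533/1848


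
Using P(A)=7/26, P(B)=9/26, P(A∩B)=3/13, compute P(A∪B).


P(A∪B) = P(A) + P(B) - P(A∩B)
= 7/26 + 9/26 - 3/13 = 5/13

5/13
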